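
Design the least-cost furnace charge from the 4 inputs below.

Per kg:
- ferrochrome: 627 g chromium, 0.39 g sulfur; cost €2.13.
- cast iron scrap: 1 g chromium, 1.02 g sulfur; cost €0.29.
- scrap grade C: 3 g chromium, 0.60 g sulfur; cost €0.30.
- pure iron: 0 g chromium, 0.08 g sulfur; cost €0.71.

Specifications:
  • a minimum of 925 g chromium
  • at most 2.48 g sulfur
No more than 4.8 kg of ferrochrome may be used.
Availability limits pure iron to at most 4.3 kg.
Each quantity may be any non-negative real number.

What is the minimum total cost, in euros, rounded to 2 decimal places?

€3.14

Treat it as an LP. Let x1 = kg of ferrochrome, x2 = kg of cast iron scrap, x3 = kg of scrap grade C, x4 = kg of pure iron.
min 2.13x1 + 0.29x2 + 0.3x3 + 0.71x4 with:
  627x1 + 1x2 + 3x3 ≥ 925   (chromium)
  0.39x1 + 1.02x2 + 0.6x3 + 0.08x4 ≤ 2.48   (sulfur)
  x1 ≤ 4.8
  x4 ≤ 4.3
  x1, x2, x3, x4 ≥ 0.
The optimal basis is {ferrochrome}; cast iron scrap, scrap grade C, pure iron drop out. Binding constraint: chromium.
Solving gives x1 = 1.475.
Total cost: 2.13·1.475 = 3.1418.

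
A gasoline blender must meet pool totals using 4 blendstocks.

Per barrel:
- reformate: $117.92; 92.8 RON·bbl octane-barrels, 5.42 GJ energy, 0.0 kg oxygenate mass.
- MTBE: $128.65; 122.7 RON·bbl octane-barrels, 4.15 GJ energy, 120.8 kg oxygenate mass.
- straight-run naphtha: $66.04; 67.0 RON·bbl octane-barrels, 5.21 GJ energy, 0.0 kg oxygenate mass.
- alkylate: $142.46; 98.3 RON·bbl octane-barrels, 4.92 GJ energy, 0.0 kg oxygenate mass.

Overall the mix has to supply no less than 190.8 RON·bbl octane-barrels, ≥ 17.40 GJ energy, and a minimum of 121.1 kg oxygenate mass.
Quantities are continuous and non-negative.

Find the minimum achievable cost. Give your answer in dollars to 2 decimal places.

Let x1 = barrels of reformate, x2 = barrels of MTBE, x3 = barrels of straight-run naphtha, x4 = barrels of alkylate.
Minimise 117.92x1 + 128.65x2 + 66.04x3 + 142.46x4 with:
  92.8x1 + 122.7x2 + 67x3 + 98.3x4 ≥ 190.8   (octane-barrels)
  5.42x1 + 4.15x2 + 5.21x3 + 4.92x4 ≥ 17.4   (energy)
  120.8x2 ≥ 121.1   (oxygenate mass)
  x1, x2, x3, x4 ≥ 0.
The optimal basis is {MTBE, straight-run naphtha}; reformate, alkylate drop out. The energy and oxygenate mass requirements are met with equality.
That vertex is x2 = 1.0025, x3 = 2.5412.
Total cost: 128.65·1.0025 + 66.04·2.5412 = 296.7925.

$296.79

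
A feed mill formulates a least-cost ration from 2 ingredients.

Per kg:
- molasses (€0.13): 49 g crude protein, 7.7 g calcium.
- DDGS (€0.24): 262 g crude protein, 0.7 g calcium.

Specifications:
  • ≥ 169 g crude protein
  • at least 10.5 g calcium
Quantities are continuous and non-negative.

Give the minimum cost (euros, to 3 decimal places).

Set it up as a linear program. Let x1 = kg of molasses, x2 = kg of DDGS.
min 0.13x1 + 0.24x2 with:
  49x1 + 262x2 ≥ 169   (crude protein)
  7.7x1 + 0.7x2 ≥ 10.5   (calcium)
  x1, x2 ≥ 0.
Both inputs are positive at the optimum. There the crude protein and calcium constraints are tight.
That vertex is x1 = 1.328, x2 = 0.3968.
Hence cost = 0.13·1.328 + 0.24·0.3968 = €0.26787.

€0.268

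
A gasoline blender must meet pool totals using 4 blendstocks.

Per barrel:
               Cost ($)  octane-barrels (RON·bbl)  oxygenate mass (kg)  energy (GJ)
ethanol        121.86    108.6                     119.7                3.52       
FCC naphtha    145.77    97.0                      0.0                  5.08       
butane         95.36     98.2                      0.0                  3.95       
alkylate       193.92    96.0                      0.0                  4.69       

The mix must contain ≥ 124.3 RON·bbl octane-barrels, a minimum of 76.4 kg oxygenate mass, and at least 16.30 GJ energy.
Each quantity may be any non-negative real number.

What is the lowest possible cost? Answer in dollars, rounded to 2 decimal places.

$417.05

This is a linear program. Let x1 = barrels of ethanol, x2 = barrels of FCC naphtha, x3 = barrels of butane, x4 = barrels of alkylate.
Minimise 121.86x1 + 145.77x2 + 95.36x3 + 193.92x4 subject to:
  108.6x1 + 97x2 + 98.2x3 + 96x4 ≥ 124.3   (octane-barrels)
  119.7x1 ≥ 76.4   (oxygenate mass)
  3.52x1 + 5.08x2 + 3.95x3 + 4.69x4 ≥ 16.3   (energy)
  x1, x2, x3, x4 ≥ 0.
The cheapest feasible vertex uses only ethanol, butane; FCC naphtha, alkylate are not used. Binding constraints: oxygenate mass and energy.
So ethanol = 0.63826 barrels, butane = 3.5578 barrels.
Objective = 121.86·0.63826 + 95.36·3.5578 = 417.0502.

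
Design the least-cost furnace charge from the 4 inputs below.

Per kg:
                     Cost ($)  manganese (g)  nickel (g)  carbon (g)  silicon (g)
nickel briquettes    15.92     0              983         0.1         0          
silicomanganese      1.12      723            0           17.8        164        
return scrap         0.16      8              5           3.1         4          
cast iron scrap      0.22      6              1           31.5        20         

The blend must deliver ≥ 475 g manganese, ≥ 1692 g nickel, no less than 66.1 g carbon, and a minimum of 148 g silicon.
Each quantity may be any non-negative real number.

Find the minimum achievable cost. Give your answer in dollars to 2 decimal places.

Let x1 = kg of nickel briquettes, x2 = kg of silicomanganese, x3 = kg of return scrap, x4 = kg of cast iron scrap.
min 15.92x1 + 1.12x2 + 0.16x3 + 0.22x4 s.t.:
  723x2 + 8x3 + 6x4 ≥ 475   (manganese)
  983x1 + 5x3 + 1x4 ≥ 1692   (nickel)
  0.1x1 + 17.8x2 + 3.1x3 + 31.5x4 ≥ 66.1   (carbon)
  164x2 + 4x3 + 20x4 ≥ 148   (silicon)
  x1, x2, x3, x4 ≥ 0.
At the optimum only nickel briquettes, silicomanganese, cast iron scrap are positive (return scrap = 0). Binding constraints: nickel, carbon, silicon.
Optimal quantities: nickel briquettes = 1.72 kg, silicomanganese = 0.6951 kg, cast iron scrap = 1.7 kg.
Total cost: 15.92·1.72 + 1.12·0.6951 + 0.22·1.7 = 28.5349.

$28.53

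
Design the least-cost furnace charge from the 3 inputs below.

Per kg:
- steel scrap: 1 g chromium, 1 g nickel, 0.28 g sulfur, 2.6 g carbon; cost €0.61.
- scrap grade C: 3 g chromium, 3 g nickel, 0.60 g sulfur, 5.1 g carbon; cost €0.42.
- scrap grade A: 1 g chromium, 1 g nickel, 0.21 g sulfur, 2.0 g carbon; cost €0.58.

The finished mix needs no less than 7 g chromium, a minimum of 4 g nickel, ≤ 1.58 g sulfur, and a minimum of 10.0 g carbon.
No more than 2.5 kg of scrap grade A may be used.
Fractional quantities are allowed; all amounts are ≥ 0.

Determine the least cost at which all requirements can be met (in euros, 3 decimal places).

€0.980

Set it up as a linear program. Let x1 = kg of steel scrap, x2 = kg of scrap grade C, x3 = kg of scrap grade A.
min 0.61x1 + 0.42x2 + 0.58x3 subject to:
  1x1 + 3x2 + 1x3 ≥ 7   (chromium)
  1x1 + 3x2 + 1x3 ≥ 4   (nickel)
  0.28x1 + 0.6x2 + 0.21x3 ≤ 1.58   (sulfur)
  2.6x1 + 5.1x2 + 2x3 ≥ 10   (carbon)
  x3 ≤ 2.5
  x1, x2, x3 ≥ 0.
The minimum-cost mix takes nothing from steel scrap, scrap grade A — only scrap grade C. Binding constraint: chromium.
Optimal quantities: scrap grade C = 2.333 kg.
Hence cost = 0.42·2.333 = €0.97986.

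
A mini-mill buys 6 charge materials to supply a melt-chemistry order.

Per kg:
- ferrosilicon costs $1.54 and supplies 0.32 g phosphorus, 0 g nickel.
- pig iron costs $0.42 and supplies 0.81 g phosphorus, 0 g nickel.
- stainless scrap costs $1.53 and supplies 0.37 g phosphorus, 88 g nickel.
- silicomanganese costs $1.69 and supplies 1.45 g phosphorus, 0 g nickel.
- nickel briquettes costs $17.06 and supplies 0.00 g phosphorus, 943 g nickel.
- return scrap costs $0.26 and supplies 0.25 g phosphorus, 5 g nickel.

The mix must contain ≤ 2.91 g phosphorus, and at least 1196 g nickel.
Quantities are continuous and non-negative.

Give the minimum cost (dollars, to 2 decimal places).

$21.15

Let x1 = kg of ferrosilicon, x2 = kg of pig iron, x3 = kg of stainless scrap, x4 = kg of silicomanganese, x5 = kg of nickel briquettes, x6 = kg of return scrap.
min 1.54x1 + 0.42x2 + 1.53x3 + 1.69x4 + 17.06x5 + 0.26x6 s.t.:
  0.32x1 + 0.81x2 + 0.37x3 + 1.45x4 + 0.25x6 ≤ 2.91   (phosphorus)
  88x3 + 943x5 + 5x6 ≥ 1196   (nickel)
  x1, x2, x3, x4, x5, x6 ≥ 0.
The minimum-cost mix takes nothing from ferrosilicon, pig iron, silicomanganese, return scrap — only stainless scrap, nickel briquettes. There the phosphorus and nickel constraints are tight.
Solving gives x3 = 7.865, x5 = 0.5343.
Total cost: 1.53·7.865 + 17.06·0.5343 = 21.1486.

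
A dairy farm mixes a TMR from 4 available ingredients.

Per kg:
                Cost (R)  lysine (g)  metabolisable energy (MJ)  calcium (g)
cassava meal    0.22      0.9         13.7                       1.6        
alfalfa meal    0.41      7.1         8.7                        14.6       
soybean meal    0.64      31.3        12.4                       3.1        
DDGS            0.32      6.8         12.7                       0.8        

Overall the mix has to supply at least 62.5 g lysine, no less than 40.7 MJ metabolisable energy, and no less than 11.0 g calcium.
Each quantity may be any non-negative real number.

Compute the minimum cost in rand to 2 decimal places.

R1.56

This is a linear program. Let x1 = kg of cassava meal, x2 = kg of alfalfa meal, x3 = kg of soybean meal, x4 = kg of DDGS.
Minimize 0.22x1 + 0.41x2 + 0.64x3 + 0.32x4 subject to:
  0.9x1 + 7.1x2 + 31.3x3 + 6.8x4 ≥ 62.5   (lysine)
  13.7x1 + 8.7x2 + 12.4x3 + 12.7x4 ≥ 40.7   (metabolisable energy)
  1.6x1 + 14.6x2 + 3.1x3 + 0.8x4 ≥ 11   (calcium)
  x1, x2, x3, x4 ≥ 0.
The optimal basis is {cassava meal, alfalfa meal, soybean meal}; DDGS drops out. The lysine, metabolisable energy, calcium requirements are met with equality.
Optimal quantities: cassava meal = 1.094 kg, alfalfa meal = 0.2271 kg, soybean meal = 1.914 kg.
Objective = 0.22·1.094 + 0.41·0.2271 + 0.64·1.914 = 1.5588.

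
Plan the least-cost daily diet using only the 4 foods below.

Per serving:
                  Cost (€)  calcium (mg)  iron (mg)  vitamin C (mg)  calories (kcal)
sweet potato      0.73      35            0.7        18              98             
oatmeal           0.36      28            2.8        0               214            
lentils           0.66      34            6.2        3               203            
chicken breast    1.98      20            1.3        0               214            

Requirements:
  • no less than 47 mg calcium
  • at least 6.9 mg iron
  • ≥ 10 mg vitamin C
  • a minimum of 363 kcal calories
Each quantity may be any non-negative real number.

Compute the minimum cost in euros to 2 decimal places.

This is a linear program. Let x1 = servings of sweet potato, x2 = servings of oatmeal, x3 = servings of lentils, x4 = servings of chicken breast.
Minimize 0.73x1 + 0.36x2 + 0.66x3 + 1.98x4 with:
  35x1 + 28x2 + 34x3 + 20x4 ≥ 47   (calcium)
  0.7x1 + 2.8x2 + 6.2x3 + 1.3x4 ≥ 6.9   (iron)
  18x1 + 3x3 ≥ 10   (vitamin C)
  98x1 + 214x2 + 203x3 + 214x4 ≥ 363   (calories)
  x1, x2, x3, x4 ≥ 0.
At the optimum only sweet potato, oatmeal, lentils are positive (chicken breast = 0). The iron, vitamin C, calories requirements are met with equality.
Solving gives x1 = 0.4423, x2 = 0.8492, x3 = 0.6795.
Objective = 0.73·0.4423 + 0.36·0.8492 + 0.66·0.6795 = 1.0771.

€1.08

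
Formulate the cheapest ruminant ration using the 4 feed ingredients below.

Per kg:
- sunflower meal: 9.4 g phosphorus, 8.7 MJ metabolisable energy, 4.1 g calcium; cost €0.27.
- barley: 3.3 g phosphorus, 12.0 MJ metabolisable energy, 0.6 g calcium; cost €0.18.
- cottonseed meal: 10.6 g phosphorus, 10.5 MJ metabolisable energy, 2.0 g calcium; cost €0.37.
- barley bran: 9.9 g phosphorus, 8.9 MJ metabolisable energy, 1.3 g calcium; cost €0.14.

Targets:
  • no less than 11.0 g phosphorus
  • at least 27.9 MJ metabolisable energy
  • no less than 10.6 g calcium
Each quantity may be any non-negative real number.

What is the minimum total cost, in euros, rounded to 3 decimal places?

Treat it as an LP. Let x1 = kg of sunflower meal, x2 = kg of barley, x3 = kg of cottonseed meal, x4 = kg of barley bran.
Minimize 0.27x1 + 0.18x2 + 0.37x3 + 0.14x4 subject to:
  9.4x1 + 3.3x2 + 10.6x3 + 9.9x4 ≥ 11   (phosphorus)
  8.7x1 + 12x2 + 10.5x3 + 8.9x4 ≥ 27.9   (metabolisable energy)
  4.1x1 + 0.6x2 + 2x3 + 1.3x4 ≥ 10.6   (calcium)
  x1, x2, x3, x4 ≥ 0.
At the optimum only sunflower meal, barley bran are positive (barley, cottonseed meal = 0). There the metabolisable energy and calcium constraints are tight.
So sunflower meal = 2.306 kg, barley bran = 0.8805 kg.
Total cost: 0.27·2.306 + 0.14·0.8805 = 0.74589.

€0.746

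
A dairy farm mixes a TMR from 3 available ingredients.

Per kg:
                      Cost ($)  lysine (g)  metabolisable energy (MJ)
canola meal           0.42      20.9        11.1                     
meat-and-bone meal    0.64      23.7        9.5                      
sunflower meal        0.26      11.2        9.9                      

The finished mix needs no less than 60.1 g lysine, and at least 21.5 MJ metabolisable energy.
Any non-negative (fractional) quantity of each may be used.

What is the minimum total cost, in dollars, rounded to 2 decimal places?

$1.21

Let x1 = kg of canola meal, x2 = kg of meat-and-bone meal, x3 = kg of sunflower meal.
min 0.42x1 + 0.64x2 + 0.26x3 s.t.:
  20.9x1 + 23.7x2 + 11.2x3 ≥ 60.1   (lysine)
  11.1x1 + 9.5x2 + 9.9x3 ≥ 21.5   (metabolisable energy)
  x1, x2, x3 ≥ 0.
The optimal basis is {canola meal}; meat-and-bone meal, sunflower meal drop out. The lysine requirement is met with equality.
Optimal quantities: canola meal = 2.876 kg.
Total cost: 0.42·2.876 = 1.2079.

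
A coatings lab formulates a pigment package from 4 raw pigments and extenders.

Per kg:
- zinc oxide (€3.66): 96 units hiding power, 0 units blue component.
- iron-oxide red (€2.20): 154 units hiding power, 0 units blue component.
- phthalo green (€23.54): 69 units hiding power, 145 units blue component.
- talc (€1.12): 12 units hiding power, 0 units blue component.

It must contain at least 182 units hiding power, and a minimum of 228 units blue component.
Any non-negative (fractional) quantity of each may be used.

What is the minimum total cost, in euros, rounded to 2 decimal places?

€38.06

This is a linear program. Let x1 = kg of zinc oxide, x2 = kg of iron-oxide red, x3 = kg of phthalo green, x4 = kg of talc.
Minimize 3.66x1 + 2.2x2 + 23.54x3 + 1.12x4 with:
  96x1 + 154x2 + 69x3 + 12x4 ≥ 182   (hiding power)
  145x3 ≥ 228   (blue component)
  x1, x2, x3, x4 ≥ 0.
The minimum-cost mix takes nothing from zinc oxide, talc — only iron-oxide red, phthalo green. There the hiding power and blue component constraints are tight.
Optimal quantities: iron-oxide red = 0.4773 kg, phthalo green = 1.5724 kg.
Hence cost = 2.2·0.4773 + 23.54·1.5724 = €38.0644.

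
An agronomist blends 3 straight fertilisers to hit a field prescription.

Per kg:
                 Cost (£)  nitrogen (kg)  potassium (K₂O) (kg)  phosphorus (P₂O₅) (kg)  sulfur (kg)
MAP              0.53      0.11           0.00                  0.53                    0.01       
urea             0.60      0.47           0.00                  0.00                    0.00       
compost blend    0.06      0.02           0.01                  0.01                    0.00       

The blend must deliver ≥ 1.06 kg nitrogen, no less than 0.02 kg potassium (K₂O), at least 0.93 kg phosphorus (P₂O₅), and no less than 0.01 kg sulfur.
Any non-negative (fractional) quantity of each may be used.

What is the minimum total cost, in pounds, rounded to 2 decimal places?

£2.09

Let x1 = kg of MAP, x2 = kg of urea, x3 = kg of compost blend.
Minimize 0.53x1 + 0.6x2 + 0.06x3 s.t.:
  0.11x1 + 0.47x2 + 0.02x3 ≥ 1.06   (nitrogen)
  0.01x3 ≥ 0.02   (potassium (K₂O))
  0.53x1 + 0.01x3 ≥ 0.93   (phosphorus (P₂O₅))
  0.01x1 ≥ 0.01   (sulfur)
  x1, x2, x3 ≥ 0.
All 3 inputs are positive at the optimum. There the nitrogen, potassium (K₂O), phosphorus (P₂O₅) constraints are tight.
That vertex is x1 = 1.717, x2 = 1.768, x3 = 2.
Objective = 0.53·1.717 + 0.6·1.768 + 0.06·2 = 2.0908.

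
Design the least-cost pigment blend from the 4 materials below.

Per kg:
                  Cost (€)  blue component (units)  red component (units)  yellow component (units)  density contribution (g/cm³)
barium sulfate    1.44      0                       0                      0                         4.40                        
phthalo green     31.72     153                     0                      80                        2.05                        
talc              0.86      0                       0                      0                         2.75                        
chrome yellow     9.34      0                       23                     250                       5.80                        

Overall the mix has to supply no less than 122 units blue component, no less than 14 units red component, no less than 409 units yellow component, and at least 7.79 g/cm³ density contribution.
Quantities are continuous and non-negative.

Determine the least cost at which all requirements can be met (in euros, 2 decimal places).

Let x1 = kg of barium sulfate, x2 = kg of phthalo green, x3 = kg of talc, x4 = kg of chrome yellow.
Minimize 1.44x1 + 31.72x2 + 0.86x3 + 9.34x4 subject to:
  153x2 ≥ 122   (blue component)
  23x4 ≥ 14   (red component)
  80x2 + 250x4 ≥ 409   (yellow component)
  4.4x1 + 2.05x2 + 2.75x3 + 5.8x4 ≥ 7.79   (density contribution)
  x1, x2, x3, x4 ≥ 0.
The optimal basis is {phthalo green, chrome yellow}; barium sulfate, talc drop out. The blue component and yellow component requirements are met with equality.
So phthalo green = 0.7974 kg, chrome yellow = 1.381 kg.
Hence cost = 31.72·0.7974 + 9.34·1.381 = €38.1921.

€38.19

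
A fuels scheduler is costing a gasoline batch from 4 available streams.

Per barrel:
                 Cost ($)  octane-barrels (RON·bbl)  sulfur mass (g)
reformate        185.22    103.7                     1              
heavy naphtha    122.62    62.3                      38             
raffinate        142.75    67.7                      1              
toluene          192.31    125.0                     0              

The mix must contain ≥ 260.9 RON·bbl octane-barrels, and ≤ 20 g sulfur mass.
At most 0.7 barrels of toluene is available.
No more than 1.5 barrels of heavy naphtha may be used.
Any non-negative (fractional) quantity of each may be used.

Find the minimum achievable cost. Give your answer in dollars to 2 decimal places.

Let x1 = barrels of reformate, x2 = barrels of heavy naphtha, x3 = barrels of raffinate, x4 = barrels of toluene.
Minimise 185.22x1 + 122.62x2 + 142.75x3 + 192.31x4 with:
  103.7x1 + 62.3x2 + 67.7x3 + 125x4 ≥ 260.9   (octane-barrels)
  1x1 + 38x2 + 1x3 ≤ 20   (sulfur mass)
  x4 ≤ 0.7
  x2 ≤ 1.5
  x1, x2, x3, x4 ≥ 0.
The cheapest feasible vertex uses only reformate, toluene; heavy naphtha, raffinate are not used. Binding constraints: octane-barrels and the toluene cap.
Solving gives x1 = 1.67213, x4 = 0.7.
Cost = 185.22·1.67213 + 192.31·0.7 = 444.3289.

$444.33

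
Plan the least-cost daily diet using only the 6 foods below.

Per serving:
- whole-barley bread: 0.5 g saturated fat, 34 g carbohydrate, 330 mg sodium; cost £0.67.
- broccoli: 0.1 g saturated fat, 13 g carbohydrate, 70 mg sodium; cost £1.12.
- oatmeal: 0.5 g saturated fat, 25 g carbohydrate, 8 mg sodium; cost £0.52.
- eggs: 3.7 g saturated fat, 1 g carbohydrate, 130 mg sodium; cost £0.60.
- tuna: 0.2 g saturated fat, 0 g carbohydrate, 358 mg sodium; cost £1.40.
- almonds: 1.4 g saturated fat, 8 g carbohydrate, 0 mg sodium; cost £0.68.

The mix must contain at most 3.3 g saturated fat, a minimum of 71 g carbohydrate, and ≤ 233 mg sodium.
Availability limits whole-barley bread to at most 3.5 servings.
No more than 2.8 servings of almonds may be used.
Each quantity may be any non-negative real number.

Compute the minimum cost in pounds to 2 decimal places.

Let x1 = servings of whole-barley bread, x2 = servings of broccoli, x3 = servings of oatmeal, x4 = servings of eggs, x5 = servings of tuna, x6 = servings of almonds.
Minimise 0.67x1 + 1.12x2 + 0.52x3 + 0.6x4 + 1.4x5 + 0.68x6 s.t.:
  0.5x1 + 0.1x2 + 0.5x3 + 3.7x4 + 0.2x5 + 1.4x6 ≤ 3.3   (saturated fat)
  34x1 + 13x2 + 25x3 + 1x4 + 8x6 ≥ 71   (carbohydrate)
  330x1 + 70x2 + 8x3 + 130x4 + 358x5 ≤ 233   (sodium)
  x1 ≤ 3.5
  x6 ≤ 2.8
  x1, x2, x3, x4, x5, x6 ≥ 0.
At the optimum only whole-barley bread, oatmeal are positive (broccoli, eggs, tuna, almonds = 0). The carbohydrate and sodium requirements are met with equality.
Solving gives x1 = 0.6589, x3 = 1.944.
Hence cost = 0.67·0.6589 + 0.52·1.944 = £1.4523.

£1.45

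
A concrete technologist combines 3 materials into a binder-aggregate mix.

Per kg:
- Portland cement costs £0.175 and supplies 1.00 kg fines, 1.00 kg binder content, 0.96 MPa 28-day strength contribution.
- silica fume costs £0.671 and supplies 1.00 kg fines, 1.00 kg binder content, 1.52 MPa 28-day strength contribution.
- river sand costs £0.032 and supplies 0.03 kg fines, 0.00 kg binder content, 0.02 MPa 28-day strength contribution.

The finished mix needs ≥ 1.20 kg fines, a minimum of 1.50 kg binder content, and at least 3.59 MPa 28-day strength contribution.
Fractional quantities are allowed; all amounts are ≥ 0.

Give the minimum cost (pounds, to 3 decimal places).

Treat it as an LP. Let x1 = kg of Portland cement, x2 = kg of silica fume, x3 = kg of river sand.
Minimise 0.175x1 + 0.671x2 + 0.032x3 subject to:
  1x1 + 1x2 + 0.03x3 ≥ 1.2   (fines)
  1x1 + 1x2 ≥ 1.5   (binder content)
  0.96x1 + 1.52x2 + 0.02x3 ≥ 3.59   (28-day strength contribution)
  x1, x2, x3 ≥ 0.
At the optimum only Portland cement is positive (silica fume, river sand = 0). The 28-day strength contribution requirement is met with equality.
That vertex is x1 = 3.7396.
Objective = 0.175·3.7396 = 0.65443.

£0.654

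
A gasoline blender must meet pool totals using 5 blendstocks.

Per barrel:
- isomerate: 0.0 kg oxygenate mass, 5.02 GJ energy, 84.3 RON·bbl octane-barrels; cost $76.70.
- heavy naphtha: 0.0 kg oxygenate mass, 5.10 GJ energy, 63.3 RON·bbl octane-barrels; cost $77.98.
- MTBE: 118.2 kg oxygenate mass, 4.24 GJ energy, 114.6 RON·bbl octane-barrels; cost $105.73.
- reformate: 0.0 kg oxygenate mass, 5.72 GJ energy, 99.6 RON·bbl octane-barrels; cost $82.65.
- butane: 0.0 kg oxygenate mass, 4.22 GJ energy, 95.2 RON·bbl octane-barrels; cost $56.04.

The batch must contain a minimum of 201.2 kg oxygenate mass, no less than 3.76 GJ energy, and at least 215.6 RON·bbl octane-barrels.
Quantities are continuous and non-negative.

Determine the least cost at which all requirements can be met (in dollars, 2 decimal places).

Set it up as a linear program. Let x1 = barrels of isomerate, x2 = barrels of heavy naphtha, x3 = barrels of MTBE, x4 = barrels of reformate, x5 = barrels of butane.
Minimise 76.7x1 + 77.98x2 + 105.73x3 + 82.65x4 + 56.04x5 subject to:
  118.2x3 ≥ 201.2   (oxygenate mass)
  5.02x1 + 5.1x2 + 4.24x3 + 5.72x4 + 4.22x5 ≥ 3.76   (energy)
  84.3x1 + 63.3x2 + 114.6x3 + 99.6x4 + 95.2x5 ≥ 215.6   (octane-barrels)
  x1, x2, x3, x4, x5 ≥ 0.
At the optimum only MTBE, butane are positive (isomerate, heavy naphtha, reformate = 0). There the oxygenate mass and octane-barrels constraints are tight.
Solving gives x3 = 1.7022, x5 = 0.21563.
Hence cost = 105.73·1.7022 + 56.04·0.21563 = $192.0575.

$192.06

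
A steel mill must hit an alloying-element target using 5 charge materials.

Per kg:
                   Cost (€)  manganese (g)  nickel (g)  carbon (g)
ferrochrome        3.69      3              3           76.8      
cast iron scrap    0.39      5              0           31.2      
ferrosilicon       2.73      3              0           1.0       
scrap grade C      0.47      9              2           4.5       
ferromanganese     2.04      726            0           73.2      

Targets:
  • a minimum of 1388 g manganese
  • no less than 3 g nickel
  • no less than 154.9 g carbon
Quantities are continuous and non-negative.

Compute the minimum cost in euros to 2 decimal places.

€4.68

Treat it as an LP. Let x1 = kg of ferrochrome, x2 = kg of cast iron scrap, x3 = kg of ferrosilicon, x4 = kg of scrap grade C, x5 = kg of ferromanganese.
Minimise 3.69x1 + 0.39x2 + 2.73x3 + 0.47x4 + 2.04x5 with:
  3x1 + 5x2 + 3x3 + 9x4 + 726x5 ≥ 1388   (manganese)
  3x1 + 2x4 ≥ 3   (nickel)
  76.8x1 + 31.2x2 + 1x3 + 4.5x4 + 73.2x5 ≥ 154.9   (carbon)
  x1, x2, x3, x4, x5 ≥ 0.
The minimum-cost mix takes nothing from ferrochrome, ferrosilicon — only cast iron scrap, scrap grade C, ferromanganese. The manganese, nickel, carbon requirements are met with equality.
So cast iron scrap = 0.3116 kg, scrap grade C = 1.5 kg, ferromanganese = 1.891 kg.
Cost = 0.39·0.3116 + 0.47·1.5 + 2.04·1.891 = 4.6842.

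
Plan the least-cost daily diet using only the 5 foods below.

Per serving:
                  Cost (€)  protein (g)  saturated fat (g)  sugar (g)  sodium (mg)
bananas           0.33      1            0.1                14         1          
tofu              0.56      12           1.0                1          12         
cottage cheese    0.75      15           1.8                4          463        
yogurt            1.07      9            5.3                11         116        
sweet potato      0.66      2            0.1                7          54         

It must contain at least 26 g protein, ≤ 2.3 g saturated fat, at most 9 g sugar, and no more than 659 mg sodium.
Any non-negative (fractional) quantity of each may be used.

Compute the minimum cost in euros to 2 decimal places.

Let x1 = servings of bananas, x2 = servings of tofu, x3 = servings of cottage cheese, x4 = servings of yogurt, x5 = servings of sweet potato.
Minimise 0.33x1 + 0.56x2 + 0.75x3 + 1.07x4 + 0.66x5 subject to:
  1x1 + 12x2 + 15x3 + 9x4 + 2x5 ≥ 26   (protein)
  0.1x1 + 1x2 + 1.8x3 + 5.3x4 + 0.1x5 ≤ 2.3   (saturated fat)
  14x1 + 1x2 + 4x3 + 11x4 + 7x5 ≤ 9   (sugar)
  1x1 + 12x2 + 463x3 + 116x4 + 54x5 ≤ 659   (sodium)
  x1, x2, x3, x4, x5 ≥ 0.
The minimum-cost mix takes nothing from bananas, cottage cheese, yogurt, sweet potato — only tofu. The protein requirement is met with equality.
That vertex is x2 = 2.167.
Objective = 0.56·2.167 = 1.2135.

€1.21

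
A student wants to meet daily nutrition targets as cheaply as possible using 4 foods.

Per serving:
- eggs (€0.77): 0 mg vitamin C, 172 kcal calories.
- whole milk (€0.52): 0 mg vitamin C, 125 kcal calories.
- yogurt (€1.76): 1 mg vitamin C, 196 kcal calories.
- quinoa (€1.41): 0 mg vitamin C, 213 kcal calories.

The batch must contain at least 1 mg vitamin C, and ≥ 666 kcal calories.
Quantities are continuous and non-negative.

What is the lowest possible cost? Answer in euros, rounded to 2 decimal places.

Set it up as a linear program. Let x1 = servings of eggs, x2 = servings of whole milk, x3 = servings of yogurt, x4 = servings of quinoa.
min 0.77x1 + 0.52x2 + 1.76x3 + 1.41x4 with:
  1x3 ≥ 1   (vitamin C)
  172x1 + 125x2 + 196x3 + 213x4 ≥ 666   (calories)
  x1, x2, x3, x4 ≥ 0.
The cheapest feasible vertex uses only whole milk, yogurt; eggs, quinoa are not used. Binding constraints: vitamin C and calories.
Optimal quantities: whole milk = 3.76 servings, yogurt = 1 serving.
Total cost: 0.52·3.76 + 1.76·1 = 3.7152.

€3.72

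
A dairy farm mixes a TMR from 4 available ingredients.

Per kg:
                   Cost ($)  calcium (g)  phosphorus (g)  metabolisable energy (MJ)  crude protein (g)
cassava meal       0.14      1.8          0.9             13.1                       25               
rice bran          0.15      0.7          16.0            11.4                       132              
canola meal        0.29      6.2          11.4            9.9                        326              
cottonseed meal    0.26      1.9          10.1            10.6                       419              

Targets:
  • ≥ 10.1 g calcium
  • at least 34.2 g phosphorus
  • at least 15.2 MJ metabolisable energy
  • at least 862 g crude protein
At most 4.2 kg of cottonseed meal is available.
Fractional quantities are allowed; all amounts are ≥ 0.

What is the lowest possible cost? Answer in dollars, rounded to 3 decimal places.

$0.696

This is a linear program. Let x1 = kg of cassava meal, x2 = kg of rice bran, x3 = kg of canola meal, x4 = kg of cottonseed meal.
Minimise 0.14x1 + 0.15x2 + 0.29x3 + 0.26x4 subject to:
  1.8x1 + 0.7x2 + 6.2x3 + 1.9x4 ≥ 10.1   (calcium)
  0.9x1 + 16x2 + 11.4x3 + 10.1x4 ≥ 34.2   (phosphorus)
  13.1x1 + 11.4x2 + 9.9x3 + 10.6x4 ≥ 15.2   (metabolisable energy)
  25x1 + 132x2 + 326x3 + 419x4 ≥ 862   (crude protein)
  x4 ≤ 4.2
  x1, x2, x3, x4 ≥ 0.
The cheapest feasible vertex uses only rice bran, canola meal, cottonseed meal; cassava meal is not used. The calcium, phosphorus, crude protein requirements are met with equality.
Solving gives x2 = 0.68886, x3 = 1.2964, x4 = 0.8316.
Total cost: 0.15·0.68886 + 0.29·1.2964 + 0.26·0.8316 = 0.695501.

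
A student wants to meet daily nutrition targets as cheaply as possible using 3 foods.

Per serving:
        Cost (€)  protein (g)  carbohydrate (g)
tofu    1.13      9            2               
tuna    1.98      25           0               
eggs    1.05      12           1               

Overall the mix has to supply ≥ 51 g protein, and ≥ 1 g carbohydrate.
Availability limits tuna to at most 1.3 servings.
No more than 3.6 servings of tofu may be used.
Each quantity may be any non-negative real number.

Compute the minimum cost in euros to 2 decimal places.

Let x1 = servings of tofu, x2 = servings of tuna, x3 = servings of eggs.
Minimize 1.13x1 + 1.98x2 + 1.05x3 subject to:
  9x1 + 25x2 + 12x3 ≥ 51   (protein)
  2x1 + 1x3 ≥ 1   (carbohydrate)
  x2 ≤ 1.3
  x1 ≤ 3.6
  x1, x2, x3 ≥ 0.
At the optimum only tuna, eggs are positive (tofu = 0). Binding constraints: protein and the tuna cap.
Solving gives x2 = 1.3, x3 = 1.542.
Objective = 1.98·1.3 + 1.05·1.542 = 4.1931.

€4.19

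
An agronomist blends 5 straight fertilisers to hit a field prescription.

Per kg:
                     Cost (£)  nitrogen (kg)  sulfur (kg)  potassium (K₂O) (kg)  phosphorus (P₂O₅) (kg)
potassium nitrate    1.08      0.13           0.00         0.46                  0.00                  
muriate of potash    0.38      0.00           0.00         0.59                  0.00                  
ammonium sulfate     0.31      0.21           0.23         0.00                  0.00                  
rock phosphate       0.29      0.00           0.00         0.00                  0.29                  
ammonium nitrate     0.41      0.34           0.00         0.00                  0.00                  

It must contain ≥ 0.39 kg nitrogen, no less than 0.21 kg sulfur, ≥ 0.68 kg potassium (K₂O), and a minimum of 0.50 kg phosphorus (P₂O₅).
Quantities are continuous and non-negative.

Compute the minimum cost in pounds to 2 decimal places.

Treat it as an LP. Let x1 = kg of potassium nitrate, x2 = kg of muriate of potash, x3 = kg of ammonium sulfate, x4 = kg of rock phosphate, x5 = kg of ammonium nitrate.
Minimise 1.08x1 + 0.38x2 + 0.31x3 + 0.29x4 + 0.41x5 with:
  0.13x1 + 0.21x3 + 0.34x5 ≥ 0.39   (nitrogen)
  0.23x3 ≥ 0.21   (sulfur)
  0.46x1 + 0.59x2 ≥ 0.68   (potassium (K₂O))
  0.29x4 ≥ 0.5   (phosphorus (P₂O₅))
  x1, x2, x3, x4, x5 ≥ 0.
The optimal basis is {muriate of potash, ammonium sulfate, rock phosphate, ammonium nitrate}; potassium nitrate drops out. Binding constraints: nitrogen, sulfur, potassium (K₂O), phosphorus (P₂O₅).
Optimal quantities: muriate of potash = 1.153 kg, ammonium sulfate = 0.913 kg, rock phosphate = 1.724 kg, ammonium nitrate = 0.5831 kg.
Objective = 0.38·1.153 + 0.31·0.913 + 0.29·1.724 + 0.41·0.5831 = 1.4602.

£1.46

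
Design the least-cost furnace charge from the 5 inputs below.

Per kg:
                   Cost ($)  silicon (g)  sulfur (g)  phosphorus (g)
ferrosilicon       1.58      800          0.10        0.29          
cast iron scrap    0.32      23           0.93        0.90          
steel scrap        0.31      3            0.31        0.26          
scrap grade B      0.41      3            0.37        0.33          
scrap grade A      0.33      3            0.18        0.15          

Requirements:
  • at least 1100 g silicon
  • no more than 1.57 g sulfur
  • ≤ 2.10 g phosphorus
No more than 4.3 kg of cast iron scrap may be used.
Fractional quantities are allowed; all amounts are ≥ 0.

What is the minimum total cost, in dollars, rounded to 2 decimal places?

$2.17

This is a linear program. Let x1 = kg of ferrosilicon, x2 = kg of cast iron scrap, x3 = kg of steel scrap, x4 = kg of scrap grade B, x5 = kg of scrap grade A.
min 1.58x1 + 0.32x2 + 0.31x3 + 0.41x4 + 0.33x5 with:
  800x1 + 23x2 + 3x3 + 3x4 + 3x5 ≥ 1100   (silicon)
  0.1x1 + 0.93x2 + 0.31x3 + 0.37x4 + 0.18x5 ≤ 1.57   (sulfur)
  0.29x1 + 0.9x2 + 0.26x3 + 0.33x4 + 0.15x5 ≤ 2.1   (phosphorus)
  x2 ≤ 4.3
  x1, x2, x3, x4, x5 ≥ 0.
The minimum-cost mix takes nothing from cast iron scrap, steel scrap, scrap grade B, scrap grade A — only ferrosilicon. There the silicon constraint is tight.
Optimal quantities: ferrosilicon = 1.375 kg.
Total cost: 1.58·1.375 = 2.1725.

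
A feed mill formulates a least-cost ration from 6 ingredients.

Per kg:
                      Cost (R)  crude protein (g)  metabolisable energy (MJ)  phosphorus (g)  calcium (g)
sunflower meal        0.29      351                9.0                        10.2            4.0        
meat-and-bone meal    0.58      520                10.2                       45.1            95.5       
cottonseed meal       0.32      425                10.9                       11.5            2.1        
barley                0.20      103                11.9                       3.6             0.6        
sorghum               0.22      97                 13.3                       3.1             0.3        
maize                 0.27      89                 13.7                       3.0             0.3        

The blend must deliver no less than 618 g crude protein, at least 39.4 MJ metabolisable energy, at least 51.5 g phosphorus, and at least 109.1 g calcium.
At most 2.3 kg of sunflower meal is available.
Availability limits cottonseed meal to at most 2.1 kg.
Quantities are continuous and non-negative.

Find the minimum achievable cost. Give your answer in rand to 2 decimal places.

Let x1 = kg of sunflower meal, x2 = kg of meat-and-bone meal, x3 = kg of cottonseed meal, x4 = kg of barley, x5 = kg of sorghum, x6 = kg of maize.
Minimise 0.29x1 + 0.58x2 + 0.32x3 + 0.2x4 + 0.22x5 + 0.27x6 s.t.:
  351x1 + 520x2 + 425x3 + 103x4 + 97x5 + 89x6 ≥ 618   (crude protein)
  9x1 + 10.2x2 + 10.9x3 + 11.9x4 + 13.3x5 + 13.7x6 ≥ 39.4   (metabolisable energy)
  10.2x1 + 45.1x2 + 11.5x3 + 3.6x4 + 3.1x5 + 3x6 ≥ 51.5   (phosphorus)
  4x1 + 95.5x2 + 2.1x3 + 0.6x4 + 0.3x5 + 0.3x6 ≥ 109.1   (calcium)
  x1 ≤ 2.3
  x3 ≤ 2.1
  x1, x2, x3, x4, x5, x6 ≥ 0.
The cheapest feasible vertex uses only meat-and-bone meal, sorghum; sunflower meal, cottonseed meal, barley, maize are not used. Binding constraints: metabolisable energy and calcium.
Solving gives x2 = 1.136, x5 = 2.091.
Cost = 0.58·1.136 + 0.22·2.091 = 1.1189.

R1.12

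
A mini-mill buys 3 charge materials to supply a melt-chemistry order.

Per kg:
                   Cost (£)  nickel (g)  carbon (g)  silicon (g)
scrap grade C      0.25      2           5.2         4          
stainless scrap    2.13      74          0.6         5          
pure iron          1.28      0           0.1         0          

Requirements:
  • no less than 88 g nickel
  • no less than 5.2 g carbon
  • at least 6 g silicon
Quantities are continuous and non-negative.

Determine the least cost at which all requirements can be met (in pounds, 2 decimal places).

Let x1 = kg of scrap grade C, x2 = kg of stainless scrap, x3 = kg of pure iron.
min 0.25x1 + 2.13x2 + 1.28x3 subject to:
  2x1 + 74x2 ≥ 88   (nickel)
  5.2x1 + 0.6x2 + 0.1x3 ≥ 5.2   (carbon)
  4x1 + 5x2 ≥ 6   (silicon)
  x1, x2, x3 ≥ 0.
The minimum-cost mix takes nothing from pure iron — only scrap grade C, stainless scrap. There the nickel and carbon constraints are tight.
Optimal quantities: scrap grade C = 0.8655 kg, stainless scrap = 1.166 kg.
Total cost: 0.25·0.8655 + 2.13·1.166 = 2.7000.

£2.70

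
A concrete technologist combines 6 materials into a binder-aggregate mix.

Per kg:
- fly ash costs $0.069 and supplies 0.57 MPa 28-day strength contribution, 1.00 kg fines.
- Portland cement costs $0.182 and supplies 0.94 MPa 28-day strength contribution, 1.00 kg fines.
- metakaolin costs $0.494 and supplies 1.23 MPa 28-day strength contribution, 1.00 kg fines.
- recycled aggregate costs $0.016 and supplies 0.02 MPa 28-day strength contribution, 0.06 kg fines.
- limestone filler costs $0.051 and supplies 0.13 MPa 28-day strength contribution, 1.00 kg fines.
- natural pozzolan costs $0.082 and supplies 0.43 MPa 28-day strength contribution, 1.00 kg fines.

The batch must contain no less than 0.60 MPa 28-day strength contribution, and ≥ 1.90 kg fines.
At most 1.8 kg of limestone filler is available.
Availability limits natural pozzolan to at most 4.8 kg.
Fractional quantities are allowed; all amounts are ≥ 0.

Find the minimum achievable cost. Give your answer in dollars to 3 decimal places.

$0.111

Set it up as a linear program. Let x1 = kg of fly ash, x2 = kg of Portland cement, x3 = kg of metakaolin, x4 = kg of recycled aggregate, x5 = kg of limestone filler, x6 = kg of natural pozzolan.
Minimise 0.069x1 + 0.182x2 + 0.494x3 + 0.016x4 + 0.051x5 + 0.082x6 s.t.:
  0.57x1 + 0.94x2 + 1.23x3 + 0.02x4 + 0.13x5 + 0.43x6 ≥ 0.6   (28-day strength contribution)
  1x1 + 1x2 + 1x3 + 0.06x4 + 1x5 + 1x6 ≥ 1.9   (fines)
  x5 ≤ 1.8
  x6 ≤ 4.8
  x1, x2, x3, x4, x5, x6 ≥ 0.
The cheapest feasible vertex uses only fly ash, limestone filler; Portland cement, metakaolin, recycled aggregate, natural pozzolan are not used. Binding constraints: 28-day strength contribution and fines.
Solving gives x1 = 0.8023, x5 = 1.098.
Objective = 0.069·0.8023 + 0.051·1.098 = 0.11136.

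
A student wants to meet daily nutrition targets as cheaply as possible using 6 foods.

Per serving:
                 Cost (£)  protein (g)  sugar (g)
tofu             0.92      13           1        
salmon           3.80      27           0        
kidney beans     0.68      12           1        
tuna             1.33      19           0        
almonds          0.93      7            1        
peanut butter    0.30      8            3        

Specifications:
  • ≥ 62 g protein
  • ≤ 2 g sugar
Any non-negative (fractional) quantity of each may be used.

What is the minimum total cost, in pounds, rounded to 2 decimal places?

This is a linear program. Let x1 = servings of tofu, x2 = servings of salmon, x3 = servings of kidney beans, x4 = servings of tuna, x5 = servings of almonds, x6 = servings of peanut butter.
min 0.92x1 + 3.8x2 + 0.68x3 + 1.33x4 + 0.93x5 + 0.3x6 subject to:
  13x1 + 27x2 + 12x3 + 19x4 + 7x5 + 8x6 ≥ 62   (protein)
  1x1 + 1x3 + 1x5 + 3x6 ≤ 2   (sugar)
  x1, x2, x3, x4, x5, x6 ≥ 0.
The minimum-cost mix takes nothing from tofu, salmon, almonds, peanut butter — only kidney beans, tuna. Binding constraints: protein and sugar.
So kidney beans = 2 servings, tuna = 2 servings.
Total cost: 0.68·2 + 1.33·2 = 4.0200.

£4.02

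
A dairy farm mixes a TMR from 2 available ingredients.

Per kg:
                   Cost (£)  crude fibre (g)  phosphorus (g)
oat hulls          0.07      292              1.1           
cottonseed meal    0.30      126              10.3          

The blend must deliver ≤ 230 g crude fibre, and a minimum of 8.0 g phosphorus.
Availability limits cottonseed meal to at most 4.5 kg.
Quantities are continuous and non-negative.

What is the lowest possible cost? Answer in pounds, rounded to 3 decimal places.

Set it up as a linear program. Let x1 = kg of oat hulls, x2 = kg of cottonseed meal.
Minimise 0.07x1 + 0.3x2 s.t.:
  292x1 + 126x2 ≤ 230   (crude fibre)
  1.1x1 + 10.3x2 ≥ 8   (phosphorus)
  x2 ≤ 4.5
  x1, x2 ≥ 0.
The cheapest feasible vertex uses only cottonseed meal; oat hulls is not used. The phosphorus requirement is met with equality.
That vertex is x2 = 0.7767.
Hence cost = 0.3·0.7767 = £0.23301.

£0.233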